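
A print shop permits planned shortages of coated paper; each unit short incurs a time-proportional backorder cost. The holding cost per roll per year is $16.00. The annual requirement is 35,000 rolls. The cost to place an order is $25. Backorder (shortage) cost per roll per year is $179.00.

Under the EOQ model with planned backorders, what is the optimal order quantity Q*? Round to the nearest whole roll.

345 rolls

Q* = √(2DS/H) · √((H + b)/b)
   = √(2 × 35,000 × 25 / 16) · √((16 + 179) / 179)
   = 330.719 × 1.0437 ≈ 345.18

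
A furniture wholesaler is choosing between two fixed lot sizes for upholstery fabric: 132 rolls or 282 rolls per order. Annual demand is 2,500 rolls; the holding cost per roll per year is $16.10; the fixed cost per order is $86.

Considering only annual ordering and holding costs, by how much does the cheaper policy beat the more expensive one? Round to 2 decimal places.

TC(Q) = (D/Q)S + (Q/2)H
TC(132) = (2,500/132)×86 + (132/2)×16.1 = $2,691.39
TC(282) = (2,500/282)×86 + (282/2)×16.1 = $3,032.51
Lots of 132 are cheaper by $341.12.

$341.12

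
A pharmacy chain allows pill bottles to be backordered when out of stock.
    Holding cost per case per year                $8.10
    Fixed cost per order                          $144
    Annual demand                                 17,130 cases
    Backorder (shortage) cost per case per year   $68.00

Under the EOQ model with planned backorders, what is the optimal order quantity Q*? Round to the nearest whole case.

826 cases

Q* = √(2DS/H) · √((H + b)/b)
   = √(2 × 17,130 × 144 / 8.1) · √((8.1 + 68) / 68)
   = 780.427 × 1.0579 ≈ 825.60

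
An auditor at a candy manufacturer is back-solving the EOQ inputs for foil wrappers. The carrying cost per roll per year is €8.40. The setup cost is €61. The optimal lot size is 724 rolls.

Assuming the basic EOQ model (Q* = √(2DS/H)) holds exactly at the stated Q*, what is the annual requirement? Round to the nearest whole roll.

Since Q* = (2DS/H)^½, squaring gives Q*²·H = 2DS.
D = Q²H / (2S) = 724² × 8.4 / (2 × 61) = 36,090.81

36,091 rolls per year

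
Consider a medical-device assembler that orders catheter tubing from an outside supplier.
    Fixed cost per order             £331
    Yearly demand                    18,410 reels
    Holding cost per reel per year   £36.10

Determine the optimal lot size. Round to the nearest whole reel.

581 reels

EOQ = √(2DS/H) = √(2 × 18,410 × 331 / 36.1)
    = √(337,601.66) ≈ 581.03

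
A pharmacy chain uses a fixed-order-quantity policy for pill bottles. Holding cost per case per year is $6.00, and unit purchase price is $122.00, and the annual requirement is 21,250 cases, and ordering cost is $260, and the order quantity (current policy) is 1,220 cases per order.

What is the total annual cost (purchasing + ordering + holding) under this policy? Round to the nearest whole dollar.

Ordering: D/Q × S = 21,250/1,220 × $260 = $4,528.69
Holding:  Q/2 × H = 1,220/2 × $6 = $3,660.00
Purchase cost = D·C = 21,250 × 122 = $2,592,500.00
Total = $4,528.69 + $3,660.00 + $2,592,500.00 = $2,600,688.69

$2,600,689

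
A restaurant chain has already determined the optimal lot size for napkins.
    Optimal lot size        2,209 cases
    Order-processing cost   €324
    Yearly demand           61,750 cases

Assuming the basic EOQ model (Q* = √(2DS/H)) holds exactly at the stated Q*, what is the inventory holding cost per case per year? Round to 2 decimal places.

From Q* = √(2DS/H) ⇒ Q*² = 2DS/H.
H = 2DS / Q² = 2 × 61,750 × 324 / 2,209² = 8.2001

€8.20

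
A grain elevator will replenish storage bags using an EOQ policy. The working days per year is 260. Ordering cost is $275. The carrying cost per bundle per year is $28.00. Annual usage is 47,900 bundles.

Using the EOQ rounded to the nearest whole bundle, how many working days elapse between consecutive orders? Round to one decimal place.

EOQ = √(2DS/H) = √(2 × 47,900 × 275 / 28)
    = √(940,892.86) ≈ 970.00 → Q = 970 bundles
Cycle time = (working days × Q)/D = (260 × 970) / 47,900 = 5.265 days

5.3 days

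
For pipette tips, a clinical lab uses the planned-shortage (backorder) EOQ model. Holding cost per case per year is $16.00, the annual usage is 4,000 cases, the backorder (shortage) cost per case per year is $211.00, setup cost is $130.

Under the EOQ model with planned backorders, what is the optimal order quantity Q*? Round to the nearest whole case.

Q* = √(2DS/H) · √((H + b)/b)
   = √(2 × 4,000 × 130 / 16) · √((16 + 211) / 211)
   = 254.951 × 1.0372 ≈ 264.44

264 cases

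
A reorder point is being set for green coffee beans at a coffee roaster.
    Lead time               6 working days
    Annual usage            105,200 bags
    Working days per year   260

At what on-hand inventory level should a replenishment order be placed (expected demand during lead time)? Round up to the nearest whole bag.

Daily demand d = 105,200 / 260 = 404.615 bags/day
Demand during lead time = 404.615 × 6 = 2,427.69
Reorder point = 2,427.69 → round up

2,428 bags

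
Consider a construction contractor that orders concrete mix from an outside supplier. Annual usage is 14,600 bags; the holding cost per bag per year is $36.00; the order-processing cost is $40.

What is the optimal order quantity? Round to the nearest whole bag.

180 bags

Q* = √(2·D·S / H) = √(2·14,600·40 / 36) = √32,444.4 ≈ 180.12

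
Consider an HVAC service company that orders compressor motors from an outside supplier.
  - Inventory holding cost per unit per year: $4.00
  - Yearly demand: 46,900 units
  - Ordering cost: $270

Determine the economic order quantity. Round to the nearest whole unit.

2DS/H = 2·46,900·270/4 = 6,331,500.00
EOQ = √6,331,500.00 ≈ 2,516.25

2,516 units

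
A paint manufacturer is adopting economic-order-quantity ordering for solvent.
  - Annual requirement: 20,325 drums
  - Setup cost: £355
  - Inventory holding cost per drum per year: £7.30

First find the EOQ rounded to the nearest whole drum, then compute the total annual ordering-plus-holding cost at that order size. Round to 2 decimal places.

£10,263.75

EOQ = √(2DS/H) = √(2 × 20,325 × 355 / 7.3)
    = √(1,976,815.07) ≈ 1,405.99 → Q = 1,406 drums
Orders/yr = 20,325/1,406 = 14.456; ordering cost = 14.456 × £355 = £5,131.85
Average inventory = 1,406/2 = 703; holding cost = 703 × £7.3 = £5,131.90
Total = £5,131.85 + £5,131.90 = £10,263.75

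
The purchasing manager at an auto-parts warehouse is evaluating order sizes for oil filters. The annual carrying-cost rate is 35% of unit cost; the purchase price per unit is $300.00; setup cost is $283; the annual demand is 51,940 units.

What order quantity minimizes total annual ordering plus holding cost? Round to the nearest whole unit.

529 units

H = i·C = 0.35 × $300 = $105.0000 per unit-year
Q* = √(2·D·S / H) = √(2·51,940·283 / 105) = √279,981.3 ≈ 529.13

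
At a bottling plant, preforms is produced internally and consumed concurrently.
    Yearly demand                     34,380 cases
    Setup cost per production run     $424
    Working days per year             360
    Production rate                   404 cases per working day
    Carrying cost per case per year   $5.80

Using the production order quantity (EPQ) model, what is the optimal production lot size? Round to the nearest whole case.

2,566 cases

Daily demand d = 34,380/360 = 95.500; p = 404; 1 − d/p = 0.76361
EPQ = √(2DS / (H(1 − d/p)))
    = √(2 × 34,380 × 424 / (5.8 × 0.76361)) ≈ 2,565.67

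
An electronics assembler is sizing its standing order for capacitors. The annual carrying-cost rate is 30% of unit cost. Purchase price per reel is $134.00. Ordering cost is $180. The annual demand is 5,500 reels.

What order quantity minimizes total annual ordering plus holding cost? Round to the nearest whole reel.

H = i·C = 0.3 × $134 = $40.2000 per reel-year
Q* = √(2·D·S / H) = √(2·5,500·180 / 40.2) = √49,253.7 ≈ 221.93

222 reels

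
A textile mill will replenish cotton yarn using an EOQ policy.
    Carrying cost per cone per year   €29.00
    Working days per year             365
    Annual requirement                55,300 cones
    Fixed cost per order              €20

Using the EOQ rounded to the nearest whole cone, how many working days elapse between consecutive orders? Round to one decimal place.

1.8 days

2DS/H = 2·55,300·20/29 = 76,275.86
EOQ = √76,275.86 ≈ 276.18 → Q = 276 cones
Cycle time = (working days × Q)/D = (365 × 276) / 55,300 = 1.822 days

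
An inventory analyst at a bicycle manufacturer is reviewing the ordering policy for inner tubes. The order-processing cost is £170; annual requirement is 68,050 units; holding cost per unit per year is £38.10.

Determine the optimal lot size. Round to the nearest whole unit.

Optimal lot size Q* = (2 × 68,050 × £170 / £38.1)^½ ≈ 779.28

779 units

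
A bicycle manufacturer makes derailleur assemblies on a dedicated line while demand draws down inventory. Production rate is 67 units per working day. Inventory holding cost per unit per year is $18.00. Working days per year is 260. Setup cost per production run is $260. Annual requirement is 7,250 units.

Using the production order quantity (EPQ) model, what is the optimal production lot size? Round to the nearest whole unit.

599 units

Daily demand d = 7,250/260 = 27.885; p = 67; 1 − d/p = 0.58381
EPQ = √(2DS / (H(1 − d/p)))
    = √(2 × 7,250 × 260 / (18 × 0.58381)) ≈ 598.96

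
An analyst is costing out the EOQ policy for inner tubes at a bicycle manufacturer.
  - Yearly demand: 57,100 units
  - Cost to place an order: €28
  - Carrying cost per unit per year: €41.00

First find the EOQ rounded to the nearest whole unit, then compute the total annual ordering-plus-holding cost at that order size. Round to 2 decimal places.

2DS/H = 2·57,100·28/41 = 77,990.24
EOQ = √77,990.24 ≈ 279.27 → Q = 279 units
Orders/yr = 57,100/279 = 204.659; ordering cost = 204.659 × €28 = €5,730.47
Average inventory = 279/2 = 139.5; holding cost = 139.5 × €41 = €5,719.50
Total = €5,730.47 + €5,719.50 = €11,449.97

€11,449.97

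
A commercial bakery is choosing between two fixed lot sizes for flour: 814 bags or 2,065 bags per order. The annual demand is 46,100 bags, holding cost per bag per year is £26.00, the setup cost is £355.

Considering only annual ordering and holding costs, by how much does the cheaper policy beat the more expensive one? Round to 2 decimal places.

£4,083.14

Annual cost at Q: ordering D·S/Q plus holding Q·H/2.
TC(814) = (46,100/814)×355 + (814/2)×26 = £30,687.04
TC(2,065) = (46,100/2,065)×355 + (2,065/2)×26 = £34,770.18
|ΔTC| = |£30,687.04 − £34,770.18| = £4,083.14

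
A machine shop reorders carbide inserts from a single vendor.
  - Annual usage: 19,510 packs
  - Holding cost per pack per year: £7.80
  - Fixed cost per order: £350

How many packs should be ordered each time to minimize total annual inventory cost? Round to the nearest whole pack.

Optimal lot size Q* = (2 × 19,510 × £350 / £7.8)^½ ≈ 1,323.21

1,323 packs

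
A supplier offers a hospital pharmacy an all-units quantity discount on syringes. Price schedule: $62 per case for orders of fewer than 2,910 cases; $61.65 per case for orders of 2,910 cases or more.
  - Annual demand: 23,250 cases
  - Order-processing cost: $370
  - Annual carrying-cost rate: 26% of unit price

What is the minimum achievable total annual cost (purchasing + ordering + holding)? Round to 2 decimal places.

H₁ = 26%×$62 = $16.1200;  H₂ = 26%×$61.65 = $16.0290
EOQ₁ = √(2×23,250×370/16.1200) = 1,033.11  (< 2,910, feasible at tier 1)
EOQ₂ = √(2×23,250×370/16.0290) = 1,036.03  (< 2,910 → use Q = 2,910 at tier-2 price)
TC(tier 1 (EOQ₁), Q≈1,033.1) = $1,458,153.67
TC(tier 2, Q≈2,910.0) = $1,459,640.88
Minimum at tier 1 (EOQ₁): $1,458,153.67

$1,458,153.67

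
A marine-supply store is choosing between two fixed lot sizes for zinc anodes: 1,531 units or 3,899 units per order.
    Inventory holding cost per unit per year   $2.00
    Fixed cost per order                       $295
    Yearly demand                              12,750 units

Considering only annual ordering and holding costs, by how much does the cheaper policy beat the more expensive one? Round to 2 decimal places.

$875.94

For each Q, cost = (D/Q)·S + (Q/2)·H.
TC(1,531) = (12,750/1,531)×295 + (1,531/2)×2 = $3,987.73
TC(3,899) = (12,750/3,899)×295 + (3,899/2)×2 = $4,863.67
Lots of 1,531 are cheaper by $875.94.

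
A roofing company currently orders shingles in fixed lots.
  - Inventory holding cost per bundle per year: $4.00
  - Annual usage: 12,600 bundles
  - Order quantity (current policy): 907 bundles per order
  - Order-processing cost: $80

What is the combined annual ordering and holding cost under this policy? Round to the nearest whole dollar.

$2,925

Ordering: D/Q × S = 12,600/907 × $80 = $1,111.36
Holding:  Q/2 × H = 907/2 × $4 = $1,814.00
Total = $1,111.36 + $1,814.00 = $2,925.36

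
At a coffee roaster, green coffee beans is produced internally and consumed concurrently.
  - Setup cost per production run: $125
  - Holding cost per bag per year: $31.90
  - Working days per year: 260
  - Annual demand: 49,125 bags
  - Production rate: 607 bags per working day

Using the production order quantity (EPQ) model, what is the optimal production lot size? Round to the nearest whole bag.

748 bags

Daily demand d = 49,125/260 = 188.942; p = 607; 1 − d/p = 0.68873
EPQ = √(2DS / (H(1 − d/p)))
    = √(2 × 49,125 × 125 / (31.9 × 0.68873)) ≈ 747.66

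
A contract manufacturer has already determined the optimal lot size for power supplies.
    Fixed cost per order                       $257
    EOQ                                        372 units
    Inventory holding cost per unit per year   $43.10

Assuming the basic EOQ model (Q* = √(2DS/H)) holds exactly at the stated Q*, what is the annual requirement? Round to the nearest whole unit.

11,604 units per year

From Q* = √(2DS/H) ⇒ Q*² = 2DS/H.
D = Q²H / (2S) = 372² × 43.1 / (2 × 257) = 11,603.79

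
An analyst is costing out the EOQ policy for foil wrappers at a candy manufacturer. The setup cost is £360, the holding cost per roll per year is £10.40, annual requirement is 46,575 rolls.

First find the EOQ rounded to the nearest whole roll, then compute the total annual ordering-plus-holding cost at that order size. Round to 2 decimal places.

Optimal lot size Q* = (2 × 46,575 × £360 / £10.4)^½ ≈ 1,795.67 → Q = 1,796 rolls
Ordering: D/Q × S = 46,575/1,796 × £360 = £9,335.75
Holding:  Q/2 × H = 1,796/2 × £10.4 = £9,339.20
Total = £9,335.75 + £9,339.20 = £18,674.95

£18,674.95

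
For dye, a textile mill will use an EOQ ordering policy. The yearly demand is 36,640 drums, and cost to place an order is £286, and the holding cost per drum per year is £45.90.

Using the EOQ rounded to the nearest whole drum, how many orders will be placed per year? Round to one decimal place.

2DS/H = 2·36,640·286/45.9 = 456,603.05
EOQ = √456,603.05 ≈ 675.72 → Q = 676
N = D/Q = 36,640/676 ≈ 54.201 orders/yr

54.2 orders per year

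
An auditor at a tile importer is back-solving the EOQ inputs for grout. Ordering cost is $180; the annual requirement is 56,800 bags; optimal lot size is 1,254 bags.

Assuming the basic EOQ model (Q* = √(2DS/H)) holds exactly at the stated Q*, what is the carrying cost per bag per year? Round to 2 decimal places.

$13.00

Since Q* = (2DS/H)^½, squaring gives Q*²·H = 2DS.
H = 2DS / Q² = 2 × 56,800 × 180 / 1,254² = 13.0034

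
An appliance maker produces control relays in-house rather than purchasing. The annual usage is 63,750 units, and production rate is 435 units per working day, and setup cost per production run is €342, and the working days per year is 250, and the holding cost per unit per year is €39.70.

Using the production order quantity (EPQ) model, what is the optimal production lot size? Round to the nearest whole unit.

Daily demand d = 63,750/250 = 255.000; p = 435; 1 − d/p = 0.41379
EPQ = √(2DS / (H(1 − d/p)))
    = √(2 × 63,750 × 342 / (39.7 × 0.41379)) ≈ 1,629.23

1,629 units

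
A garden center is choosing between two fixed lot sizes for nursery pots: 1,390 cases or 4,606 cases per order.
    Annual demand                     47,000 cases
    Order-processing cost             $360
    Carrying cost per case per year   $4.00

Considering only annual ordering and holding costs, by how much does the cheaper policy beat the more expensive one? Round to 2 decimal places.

$2,067.19

TC(Q) = (D/Q)S + (Q/2)H
TC(1,390) = (47,000/1,390)×360 + (1,390/2)×4 = $14,952.66
TC(4,606) = (47,000/4,606)×360 + (4,606/2)×4 = $12,885.47
|ΔTC| = |$14,952.66 − $12,885.47| = $2,067.19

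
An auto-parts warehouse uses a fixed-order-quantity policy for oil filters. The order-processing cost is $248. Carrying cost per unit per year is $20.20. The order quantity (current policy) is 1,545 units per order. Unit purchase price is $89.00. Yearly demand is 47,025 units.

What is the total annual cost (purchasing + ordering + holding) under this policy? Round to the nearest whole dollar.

$4,208,378

Annual ordering cost = (D/Q)·S = (47,025/1,545) × 248 = $7,548.35
Annual holding cost  = (Q/2)·H = (1,545/2) × 20.2 = $15,604.50
Purchase cost = D·C = 47,025 × 89 = $4,185,225.00
Total = $7,548.35 + $15,604.50 + $4,185,225.00 = $4,208,377.85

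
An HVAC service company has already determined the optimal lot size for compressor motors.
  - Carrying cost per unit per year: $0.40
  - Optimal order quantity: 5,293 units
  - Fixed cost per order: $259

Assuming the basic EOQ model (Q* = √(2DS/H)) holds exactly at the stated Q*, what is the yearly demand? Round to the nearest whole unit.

From Q* = √(2DS/H) ⇒ Q*² = 2DS/H.
D = Q²H / (2S) = 5,293² × 0.4 / (2 × 259) = 21,633.86

21,634 units per year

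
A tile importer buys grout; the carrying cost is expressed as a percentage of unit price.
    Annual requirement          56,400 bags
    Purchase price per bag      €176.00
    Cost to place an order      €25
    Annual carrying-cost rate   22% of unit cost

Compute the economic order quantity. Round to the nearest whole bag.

270 bags

H = i·C = 0.22 × €176 = €38.7200 per bag-year
Optimal lot size Q* = (2 × 56,400 × €25 / €38.72)^½ ≈ 269.87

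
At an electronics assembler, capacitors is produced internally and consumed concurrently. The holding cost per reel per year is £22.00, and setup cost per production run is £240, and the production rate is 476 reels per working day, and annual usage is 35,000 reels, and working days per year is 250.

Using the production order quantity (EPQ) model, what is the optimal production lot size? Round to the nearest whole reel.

d = 35,000/250 = 140.0000 reels/day;  effective holding cost H(1 − d/p) = 22·(1 − 140.0000/476) = 15.52941
Q* = √(2DS / H_eff) = √(2·35,000·240 / 15.52941) ≈ 1,040.10

1,040 reels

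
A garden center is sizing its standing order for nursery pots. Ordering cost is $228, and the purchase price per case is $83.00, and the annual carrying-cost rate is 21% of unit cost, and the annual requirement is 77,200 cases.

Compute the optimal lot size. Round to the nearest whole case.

H = i·C = 0.21 × $83 = $17.4300 per case-year
Optimal lot size Q* = (2 × 77,200 × $228 / $17.43)^½ ≈ 1,421.16

1,421 cases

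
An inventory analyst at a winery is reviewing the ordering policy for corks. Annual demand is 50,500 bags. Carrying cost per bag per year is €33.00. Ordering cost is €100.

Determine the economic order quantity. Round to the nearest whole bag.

2DS/H = 2·50,500·100/33 = 306,060.61
EOQ = √306,060.61 ≈ 553.23

553 bags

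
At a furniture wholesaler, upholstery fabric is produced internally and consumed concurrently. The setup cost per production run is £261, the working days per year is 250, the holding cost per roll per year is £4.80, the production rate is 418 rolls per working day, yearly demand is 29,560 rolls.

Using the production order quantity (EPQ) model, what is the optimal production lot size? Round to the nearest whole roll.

2,117 rolls

Daily demand d = 29,560/250 = 118.240; p = 418; 1 − d/p = 0.71713
EPQ = √(2DS / (H(1 − d/p)))
    = √(2 × 29,560 × 261 / (4.8 × 0.71713)) ≈ 2,117.23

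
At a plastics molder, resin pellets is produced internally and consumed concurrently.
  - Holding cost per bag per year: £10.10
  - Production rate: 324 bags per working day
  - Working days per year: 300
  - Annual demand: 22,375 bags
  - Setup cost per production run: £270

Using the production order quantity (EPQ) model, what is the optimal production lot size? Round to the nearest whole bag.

1,247 bags

Daily demand d = 22,375/300 = 74.583; p = 324; 1 − d/p = 0.76980
EPQ = √(2DS / (H(1 − d/p)))
    = √(2 × 22,375 × 270 / (10.1 × 0.76980)) ≈ 1,246.60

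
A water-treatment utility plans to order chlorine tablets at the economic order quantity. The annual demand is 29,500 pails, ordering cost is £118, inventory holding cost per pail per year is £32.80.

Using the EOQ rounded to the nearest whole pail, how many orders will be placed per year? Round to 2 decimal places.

2DS/H = 2·29,500·118/32.8 = 212,256.10
EOQ = √212,256.10 ≈ 460.71 → Q = 461
N = D/Q = 29,500/461 ≈ 63.991 orders/yr

63.99 orders per year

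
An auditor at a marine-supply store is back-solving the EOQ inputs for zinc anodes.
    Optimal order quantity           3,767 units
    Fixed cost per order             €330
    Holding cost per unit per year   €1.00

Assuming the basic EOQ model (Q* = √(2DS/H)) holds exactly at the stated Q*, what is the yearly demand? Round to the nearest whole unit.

From Q* = √(2DS/H) ⇒ Q*² = 2DS/H.
D = Q²H / (2S) = 3,767² × 1 / (2 × 330) = 21,500.44

21,500 units per year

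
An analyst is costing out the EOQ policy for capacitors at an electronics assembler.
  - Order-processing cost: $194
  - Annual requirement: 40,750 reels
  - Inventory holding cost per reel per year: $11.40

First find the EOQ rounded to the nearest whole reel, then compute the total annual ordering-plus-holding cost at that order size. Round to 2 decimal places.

$13,425.55

2DS/H = 2·40,750·194/11.4 = 1,386,929.82
EOQ = √1,386,929.82 ≈ 1,177.68 → Q = 1,178 reels
Ordering: D/Q × S = 40,750/1,178 × $194 = $6,710.95
Holding:  Q/2 × H = 1,178/2 × $11.4 = $6,714.60
Total = $6,710.95 + $6,714.60 = $13,425.55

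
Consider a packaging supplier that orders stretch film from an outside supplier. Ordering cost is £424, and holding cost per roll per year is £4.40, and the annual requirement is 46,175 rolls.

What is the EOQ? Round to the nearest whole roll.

Q* = √(2·D·S / H) = √(2·46,175·424 / 4.4) = √8,899,181.8 ≈ 2,983.15

2,983 rolls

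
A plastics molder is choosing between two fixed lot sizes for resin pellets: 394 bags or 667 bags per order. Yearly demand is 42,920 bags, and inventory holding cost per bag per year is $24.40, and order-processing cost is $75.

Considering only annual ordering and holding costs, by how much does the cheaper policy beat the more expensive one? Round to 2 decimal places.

Annual cost at Q: ordering D·S/Q plus holding Q·H/2.
TC(394) = (42,920/394)×75 + (394/2)×24.4 = $12,976.85
TC(667) = (42,920/667)×75 + (667/2)×24.4 = $12,963.49
Lots of 667 are cheaper by $13.36.

$13.36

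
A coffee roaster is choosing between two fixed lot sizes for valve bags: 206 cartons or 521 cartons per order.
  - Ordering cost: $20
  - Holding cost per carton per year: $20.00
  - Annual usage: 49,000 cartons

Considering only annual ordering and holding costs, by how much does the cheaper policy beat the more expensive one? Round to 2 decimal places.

$273.72

TC(Q) = (D/Q)S + (Q/2)H
TC(206) = (49,000/206)×20 + (206/2)×20 = $6,817.28
TC(521) = (49,000/521)×20 + (521/2)×20 = $7,091.00
Lots of 206 are cheaper by $273.72.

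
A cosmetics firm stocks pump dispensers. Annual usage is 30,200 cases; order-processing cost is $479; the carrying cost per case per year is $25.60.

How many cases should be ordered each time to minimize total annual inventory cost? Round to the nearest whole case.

2DS/H = 2·30,200·479/25.6 = 1,130,140.62
EOQ = √1,130,140.62 ≈ 1,063.08

1,063 cases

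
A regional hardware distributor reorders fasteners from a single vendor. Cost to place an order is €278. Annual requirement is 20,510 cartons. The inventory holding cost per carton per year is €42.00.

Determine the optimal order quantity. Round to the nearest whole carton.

521 cartons

Q* = √(2·D·S / H) = √(2·20,510·278 / 42) = √271,513.3 ≈ 521.07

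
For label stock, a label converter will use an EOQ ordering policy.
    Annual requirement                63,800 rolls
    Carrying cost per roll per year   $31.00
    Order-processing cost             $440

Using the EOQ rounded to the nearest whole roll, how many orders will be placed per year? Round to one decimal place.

EOQ = √(2DS/H) = √(2 × 63,800 × 440 / 31)
    = √(1,811,096.77) ≈ 1,345.77 → Q = 1,346
Orders per year = D/Q = 63,800 / 1,346 = 47.400

47.4 orders per year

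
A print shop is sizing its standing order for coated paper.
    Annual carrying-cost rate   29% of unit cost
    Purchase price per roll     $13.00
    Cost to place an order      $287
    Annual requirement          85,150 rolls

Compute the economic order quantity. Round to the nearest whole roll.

H = i·C = 0.29 × $13 = $3.7700 per roll-year
EOQ = √(2DS/H) = √(2 × 85,150 × 287 / 3.77)
    = √(12,964,482.76) ≈ 3,600.62

3,601 rolls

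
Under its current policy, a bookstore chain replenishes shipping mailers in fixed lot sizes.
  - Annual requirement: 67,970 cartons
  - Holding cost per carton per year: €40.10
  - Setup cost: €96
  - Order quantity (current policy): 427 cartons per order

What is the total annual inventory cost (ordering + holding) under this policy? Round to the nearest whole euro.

€23,843

Ordering: D/Q × S = 67,970/427 × €96 = €15,281.31
Holding:  Q/2 × H = 427/2 × €40.1 = €8,561.35
Total = €15,281.31 + €8,561.35 = €23,842.66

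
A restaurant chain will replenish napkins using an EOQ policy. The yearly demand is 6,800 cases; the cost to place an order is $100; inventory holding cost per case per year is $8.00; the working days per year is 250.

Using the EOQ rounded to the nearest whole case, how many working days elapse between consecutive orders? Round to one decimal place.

15.1 days

2DS/H = 2·6,800·100/8 = 170,000.00
EOQ = √170,000.00 ≈ 412.31 → Q = 412 cases
T = Q/D × 250 days = 412/6,800 × 250 = 15.147 days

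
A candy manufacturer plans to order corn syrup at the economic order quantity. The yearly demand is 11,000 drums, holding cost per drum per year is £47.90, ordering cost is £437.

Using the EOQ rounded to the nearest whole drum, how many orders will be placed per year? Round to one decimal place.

EOQ = √(2DS/H) = √(2 × 11,000 × 437 / 47.9)
    = √(200,709.81) ≈ 448.01 → Q = 448
N = D/Q = 11,000/448 ≈ 24.554 orders/yr

24.6 orders per year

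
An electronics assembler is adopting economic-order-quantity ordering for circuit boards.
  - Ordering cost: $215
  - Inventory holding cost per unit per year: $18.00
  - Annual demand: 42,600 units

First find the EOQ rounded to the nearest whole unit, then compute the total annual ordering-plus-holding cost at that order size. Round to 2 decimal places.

Q* = √(2·D·S / H) = √(2·42,600·215 / 18) = √1,017,666.7 ≈ 1,008.79 → Q = 1,009 units
Orders/yr = 42,600/1,009 = 42.220; ordering cost = 42.220 × $215 = $9,077.30
Average inventory = 1,009/2 = 504.5; holding cost = 504.5 × $18 = $9,081.00
Total = $9,077.30 + $9,081.00 = $18,158.30

$18,158.30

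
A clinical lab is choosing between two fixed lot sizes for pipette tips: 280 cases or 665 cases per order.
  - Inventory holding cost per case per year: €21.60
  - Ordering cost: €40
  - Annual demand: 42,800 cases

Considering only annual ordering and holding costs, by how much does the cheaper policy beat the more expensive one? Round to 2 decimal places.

€618.15

For each Q, cost = (D/Q)·S + (Q/2)·H.
TC(280) = (42,800/280)×40 + (280/2)×21.6 = €9,138.29
TC(665) = (42,800/665)×40 + (665/2)×21.6 = €9,756.44
Lots of 280 are cheaper by €618.15.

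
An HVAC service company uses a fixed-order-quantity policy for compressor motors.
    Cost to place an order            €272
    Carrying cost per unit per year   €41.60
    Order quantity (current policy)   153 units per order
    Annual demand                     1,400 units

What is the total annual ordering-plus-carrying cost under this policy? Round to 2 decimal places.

€5,671.29

Ordering: D/Q × S = 1,400/153 × €272 = €2,488.89
Holding:  Q/2 × H = 153/2 × €41.6 = €3,182.40
Total = €2,488.89 + €3,182.40 = €5,671.29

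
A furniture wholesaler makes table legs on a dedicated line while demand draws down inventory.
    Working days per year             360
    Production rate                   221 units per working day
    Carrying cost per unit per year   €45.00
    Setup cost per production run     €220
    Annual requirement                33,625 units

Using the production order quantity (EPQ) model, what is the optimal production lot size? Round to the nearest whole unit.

d = 33,625/360 = 93.4028 units/day;  effective holding cost H(1 − d/p) = 45·(1 − 93.4028/221) = 25.98133
Q* = √(2DS / H_eff) = √(2·33,625·220 / 25.98133) ≈ 754.62

755 units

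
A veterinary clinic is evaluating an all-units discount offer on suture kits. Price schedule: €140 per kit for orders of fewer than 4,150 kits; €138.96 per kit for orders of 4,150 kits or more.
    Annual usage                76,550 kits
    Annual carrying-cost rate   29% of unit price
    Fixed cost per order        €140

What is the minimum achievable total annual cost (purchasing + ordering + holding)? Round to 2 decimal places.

€10,723,589.59

H₁ = 29%×€140 = €40.6000;  H₂ = 29%×€138.96 = €40.2984
EOQ₁ = √(2×76,550×140/40.6000) = 726.59  (< 4,150, feasible at tier 1)
EOQ₂ = √(2×76,550×140/40.2984) = 729.30  (< 4,150 → use Q = 4,150 at tier-2 price)
TC(tier 1 (EOQ₁), Q≈726.6) = €10,746,499.50
TC(tier 2, Q≈4,150.0) = €10,723,589.59
Minimum at tier 2: €10,723,589.59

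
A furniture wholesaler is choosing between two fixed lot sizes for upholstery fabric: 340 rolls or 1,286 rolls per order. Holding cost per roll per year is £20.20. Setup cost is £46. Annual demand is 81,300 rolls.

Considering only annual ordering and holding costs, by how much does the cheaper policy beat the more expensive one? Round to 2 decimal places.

TC(Q) = (D/Q)S + (Q/2)H
TC(340) = (81,300/340)×46 + (340/2)×20.2 = £14,433.41
TC(1,286) = (81,300/1,286)×46 + (1,286/2)×20.2 = £15,896.69
Lots of 340 are cheaper by £1,463.28.

£1,463.28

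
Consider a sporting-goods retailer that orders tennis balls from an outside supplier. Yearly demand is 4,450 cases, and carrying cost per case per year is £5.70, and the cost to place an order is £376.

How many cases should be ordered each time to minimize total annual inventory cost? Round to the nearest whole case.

Q* = √(2·D·S / H) = √(2·4,450·376 / 5.7) = √587,087.7 ≈ 766.22

766 cases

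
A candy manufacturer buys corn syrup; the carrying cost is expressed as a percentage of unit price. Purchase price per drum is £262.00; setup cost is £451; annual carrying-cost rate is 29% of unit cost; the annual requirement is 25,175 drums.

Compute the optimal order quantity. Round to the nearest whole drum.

H = i·C = 0.29 × £262 = £75.9800 per drum-year
Q* = √(2·D·S / H) = √(2·25,175·451 / 75.98) = √298,866.1 ≈ 546.69

547 drums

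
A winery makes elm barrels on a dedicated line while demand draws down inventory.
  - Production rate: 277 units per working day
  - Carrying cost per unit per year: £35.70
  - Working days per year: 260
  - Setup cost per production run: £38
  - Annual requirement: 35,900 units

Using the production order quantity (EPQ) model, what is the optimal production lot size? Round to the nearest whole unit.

390 units

d = 35,900/260 = 138.0769 units/day;  effective holding cost H(1 − d/p) = 35.7·(1 − 138.0769/277) = 17.90453
Q* = √(2DS / H_eff) = √(2·35,900·38 / 17.90453) ≈ 390.37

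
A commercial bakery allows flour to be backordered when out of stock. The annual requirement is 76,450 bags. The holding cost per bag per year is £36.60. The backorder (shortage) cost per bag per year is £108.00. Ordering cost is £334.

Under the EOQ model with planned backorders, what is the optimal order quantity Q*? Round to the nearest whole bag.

Q* = √(2DS/H) · √((H + b)/b)
   = √(2 × 76,450 × 334 / 36.6) · √((36.6 + 108) / 108)
   = 1,181.235 × 1.1571 ≈ 1,366.81

1,367 bags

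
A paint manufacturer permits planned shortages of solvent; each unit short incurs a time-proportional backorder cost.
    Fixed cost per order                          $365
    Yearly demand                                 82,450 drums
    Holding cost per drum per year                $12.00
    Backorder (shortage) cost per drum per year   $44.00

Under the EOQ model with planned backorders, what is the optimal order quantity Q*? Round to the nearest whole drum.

2,527 drums

Basic EOQ = √(2·82,450·365/12) = 2,239.578
Backorder adjustment √((H+b)/b) = √((12+44)/44) = 1.1282
Q* = 2,239.578 × 1.1282 ≈ 2,526.58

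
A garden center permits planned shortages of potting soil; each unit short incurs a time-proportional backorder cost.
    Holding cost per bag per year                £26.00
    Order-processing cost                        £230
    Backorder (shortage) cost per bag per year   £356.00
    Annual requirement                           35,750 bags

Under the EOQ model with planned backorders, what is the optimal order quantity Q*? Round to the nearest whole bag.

824 bags

Q* = √(2DS/H) · √((H + b)/b)
   = √(2 × 35,750 × 230 / 26) · √((26 + 356) / 356)
   = 795.299 × 1.0359 ≈ 823.83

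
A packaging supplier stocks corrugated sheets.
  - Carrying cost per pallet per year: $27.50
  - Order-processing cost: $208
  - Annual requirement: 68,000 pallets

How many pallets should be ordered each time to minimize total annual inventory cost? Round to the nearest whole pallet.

Optimal lot size Q* = (2 × 68,000 × $208 / $27.5)^½ ≈ 1,014.23

1,014 pallets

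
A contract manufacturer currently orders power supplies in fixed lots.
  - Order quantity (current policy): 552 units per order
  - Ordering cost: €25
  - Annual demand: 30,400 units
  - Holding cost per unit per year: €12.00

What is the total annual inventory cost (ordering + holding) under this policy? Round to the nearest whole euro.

€4,689

Annual ordering cost = (D/Q)·S = (30,400/552) × 25 = €1,376.81
Annual holding cost  = (Q/2)·H = (552/2) × 12 = €3,312.00
Total = €1,376.81 + €3,312.00 = €4,688.81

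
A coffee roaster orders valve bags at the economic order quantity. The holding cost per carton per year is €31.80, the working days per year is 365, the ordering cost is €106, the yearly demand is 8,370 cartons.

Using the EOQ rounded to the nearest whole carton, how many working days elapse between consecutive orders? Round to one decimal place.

Q* = √(2·D·S / H) = √(2·8,370·106 / 31.8) = √55,800.0 ≈ 236.22 → Q = 236 cartons
Cycle time = (working days × Q)/D = (365 × 236) / 8,370 = 10.292 days

10.3 days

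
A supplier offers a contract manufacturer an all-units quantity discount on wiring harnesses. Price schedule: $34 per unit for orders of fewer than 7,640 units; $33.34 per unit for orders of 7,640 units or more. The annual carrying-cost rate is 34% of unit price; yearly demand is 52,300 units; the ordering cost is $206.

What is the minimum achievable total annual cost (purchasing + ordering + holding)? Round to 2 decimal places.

$1,788,394.18

H₁ = 34%×$34 = $11.5600;  H₂ = 34%×$33.34 = $11.3356
EOQ₁ = √(2×52,300×206/11.5600) = 1,365.28  (< 7,640, feasible at tier 1)
EOQ₂ = √(2×52,300×206/11.3356) = 1,378.72  (< 7,640 → use Q = 7,640 at tier-2 price)
TC(tier 1 (EOQ₁), Q≈1,365.3) = $1,793,982.59
TC(tier 2, Q≈7,640.0) = $1,788,394.18
Minimum at tier 2: $1,788,394.18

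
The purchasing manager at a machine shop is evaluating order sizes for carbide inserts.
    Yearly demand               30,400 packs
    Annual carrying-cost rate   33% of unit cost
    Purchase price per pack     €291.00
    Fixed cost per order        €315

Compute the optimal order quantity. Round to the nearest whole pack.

447 packs

H = i·C = 0.33 × €291 = €96.0300 per pack-year
EOQ = √(2DS/H) = √(2 × 30,400 × 315 / 96.03)
    = √(199,437.68) ≈ 446.58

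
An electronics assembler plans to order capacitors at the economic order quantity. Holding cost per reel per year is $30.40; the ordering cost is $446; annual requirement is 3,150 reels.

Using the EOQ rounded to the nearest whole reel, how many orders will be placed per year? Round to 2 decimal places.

2DS/H = 2·3,150·446/30.4 = 92,427.63
EOQ = √92,427.63 ≈ 304.02 → Q = 304
Orders per year = D/Q = 3,150 / 304 = 10.362

10.36 orders per year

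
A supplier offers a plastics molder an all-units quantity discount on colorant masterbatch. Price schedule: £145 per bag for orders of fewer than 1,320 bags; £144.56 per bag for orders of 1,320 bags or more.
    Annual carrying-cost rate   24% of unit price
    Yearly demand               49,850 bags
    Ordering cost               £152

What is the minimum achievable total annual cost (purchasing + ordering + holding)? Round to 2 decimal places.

H₁ = 24%×£145 = £34.8000;  H₂ = 24%×£144.56 = £34.6944
EOQ₁ = √(2×49,850×152/34.8000) = 659.90  (< 1,320, feasible at tier 1)
EOQ₂ = √(2×49,850×152/34.6944) = 660.91  (< 1,320 → use Q = 1,320 at tier-2 price)
TC(tier 1 (EOQ₁), Q≈659.9) = £7,251,214.61
TC(tier 2, Q≈1,320.0) = £7,234,954.61
Minimum at tier 2: £7,234,954.61

£7,234,954.61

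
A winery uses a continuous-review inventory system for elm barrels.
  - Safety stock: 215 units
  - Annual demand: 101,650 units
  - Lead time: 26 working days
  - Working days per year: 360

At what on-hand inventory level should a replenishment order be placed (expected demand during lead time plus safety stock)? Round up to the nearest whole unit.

7,557 units

Daily demand d = 101,650 / 360 = 282.361 units/day
Demand during lead time = 282.361 × 26 = 7,341.39
Reorder point = 7,341.39 + 215 = 7,556.39 → round up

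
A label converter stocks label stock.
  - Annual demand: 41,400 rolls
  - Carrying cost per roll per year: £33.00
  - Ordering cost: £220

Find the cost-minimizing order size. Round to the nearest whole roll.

Optimal lot size Q* = (2 × 41,400 × £220 / £33)^½ ≈ 742.97

743 rolls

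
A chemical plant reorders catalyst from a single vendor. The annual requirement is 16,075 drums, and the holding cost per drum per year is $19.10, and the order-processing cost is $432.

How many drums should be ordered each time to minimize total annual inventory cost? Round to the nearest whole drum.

853 drums

Optimal lot size Q* = (2 × 16,075 × $432 / $19.1)^½ ≈ 852.74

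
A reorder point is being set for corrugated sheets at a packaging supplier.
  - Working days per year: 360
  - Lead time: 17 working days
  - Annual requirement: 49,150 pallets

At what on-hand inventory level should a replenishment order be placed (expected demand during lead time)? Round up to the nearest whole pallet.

2,321 pallets

Daily demand d = 49,150 / 360 = 136.528 pallets/day
Demand during lead time = 136.528 × 17 = 2,320.97
Reorder point = 2,320.97 → round up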